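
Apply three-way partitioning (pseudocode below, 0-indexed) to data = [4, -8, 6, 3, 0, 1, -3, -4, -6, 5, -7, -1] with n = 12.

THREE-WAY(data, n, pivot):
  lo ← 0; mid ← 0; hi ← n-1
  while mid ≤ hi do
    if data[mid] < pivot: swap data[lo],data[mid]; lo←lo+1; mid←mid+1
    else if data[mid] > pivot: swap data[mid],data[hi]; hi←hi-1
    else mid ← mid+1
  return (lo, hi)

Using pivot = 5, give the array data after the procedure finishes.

[4, -8, -1, 3, 0, 1, -3, -4, -6, -7, 5, 6]

pivot = 5; lo=0, mid=0, hi=11
data[mid]=4<5: swap data[0],data[0]; lo=1,mid=1 → [4, -8, 6, 3, 0, 1, -3, -4, -6, 5, -7, -1]
data[mid]=-8<5: swap data[1],data[1]; lo=2,mid=2 → [4, -8, 6, 3, 0, 1, -3, -4, -6, 5, -7, -1]
data[mid]=6>5: swap data[2],data[11]; hi=10 → [4, -8, -1, 3, 0, 1, -3, -4, -6, 5, -7, 6]
data[mid]=-1<5: swap data[2],data[2]; lo=3,mid=3 → [4, -8, -1, 3, 0, 1, -3, -4, -6, 5, -7, 6]
data[mid]=3<5: swap data[3],data[3]; lo=4,mid=4 → [4, -8, -1, 3, 0, 1, -3, -4, -6, 5, -7, 6]
data[mid]=0<5: swap data[4],data[4]; lo=5,mid=5 → [4, -8, -1, 3, 0, 1, -3, -4, -6, 5, -7, 6]
data[mid]=1<5: swap data[5],data[5]; lo=6,mid=6 → [4, -8, -1, 3, 0, 1, -3, -4, -6, 5, -7, 6]
data[mid]=-3<5: swap data[6],data[6]; lo=7,mid=7 → [4, -8, -1, 3, 0, 1, -3, -4, -6, 5, -7, 6]
data[mid]=-4<5: swap data[7],data[7]; lo=8,mid=8 → [4, -8, -1, 3, 0, 1, -3, -4, -6, 5, -7, 6]
data[mid]=-6<5: swap data[8],data[8]; lo=9,mid=9 → [4, -8, -1, 3, 0, 1, -3, -4, -6, 5, -7, 6]
data[mid]=5=5: mid=10
data[mid]=-7<5: swap data[9],data[10]; lo=10,mid=11 → [4, -8, -1, 3, 0, 1, -3, -4, -6, -7, 5, 6]
end: lo=10, hi=10; data = [4, -8, -1, 3, 0, 1, -3, -4, -6, -7, 5, 6]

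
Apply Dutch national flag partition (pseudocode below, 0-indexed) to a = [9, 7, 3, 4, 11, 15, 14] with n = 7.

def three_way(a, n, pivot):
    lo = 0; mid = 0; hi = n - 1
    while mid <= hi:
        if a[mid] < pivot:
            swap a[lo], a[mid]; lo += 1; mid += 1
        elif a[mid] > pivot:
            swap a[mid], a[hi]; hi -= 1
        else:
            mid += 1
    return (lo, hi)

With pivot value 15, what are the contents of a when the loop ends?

lo=0 mid=0 hi=6
9<15: swap(0,0), lo=1 mid=1 ⇒ [9, 7, 3, 4, 11, 15, 14]
7<15: swap(1,1), lo=2 mid=2 ⇒ [9, 7, 3, 4, 11, 15, 14]
3<15: swap(2,2), lo=3 mid=3 ⇒ [9, 7, 3, 4, 11, 15, 14]
4<15: swap(3,3), lo=4 mid=4 ⇒ [9, 7, 3, 4, 11, 15, 14]
11<15: swap(4,4), lo=5 mid=5 ⇒ [9, 7, 3, 4, 11, 15, 14]
15=15: mid=6
14<15: swap(5,6), lo=6 mid=7 ⇒ [9, 7, 3, 4, 11, 14, 15]
done. lo=6 hi=6; a=[9, 7, 3, 4, 11, 14, 15]

[9, 7, 3, 4, 11, 14, 15]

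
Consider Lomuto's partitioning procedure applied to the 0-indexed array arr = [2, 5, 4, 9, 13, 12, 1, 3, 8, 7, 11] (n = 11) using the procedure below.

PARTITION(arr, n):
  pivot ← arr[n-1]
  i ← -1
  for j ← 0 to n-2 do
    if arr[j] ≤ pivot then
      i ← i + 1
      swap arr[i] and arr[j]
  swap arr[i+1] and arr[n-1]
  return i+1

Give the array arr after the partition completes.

[2, 5, 4, 9, 1, 3, 8, 7, 11, 12, 13]

pivot = arr[10] = 11; i = -1
j=0: arr[0]=2 ≤ 11 → i=0, swap arr[0],arr[0] (no change) → [2, 5, 4, 9, 13, 12, 1, 3, 8, 7, 11]
j=1: arr[1]=5 ≤ 11 → i=1, swap arr[1],arr[1] (no change) → [2, 5, 4, 9, 13, 12, 1, 3, 8, 7, 11]
j=2: arr[2]=4 ≤ 11 → i=2, swap arr[2],arr[2] (no change) → [2, 5, 4, 9, 13, 12, 1, 3, 8, 7, 11]
j=3: arr[3]=9 ≤ 11 → i=3, swap arr[3],arr[3] (no change) → [2, 5, 4, 9, 13, 12, 1, 3, 8, 7, 11]
j=4: arr[4]=13 > 11 → no swap
j=5: arr[5]=12 > 11 → no swap
j=6: arr[6]=1 ≤ 11 → i=4, swap arr[4],arr[6] → [2, 5, 4, 9, 1, 12, 13, 3, 8, 7, 11]
j=7: arr[7]=3 ≤ 11 → i=5, swap arr[5],arr[7] → [2, 5, 4, 9, 1, 3, 13, 12, 8, 7, 11]
j=8: arr[8]=8 ≤ 11 → i=6, swap arr[6],arr[8] → [2, 5, 4, 9, 1, 3, 8, 12, 13, 7, 11]
j=9: arr[9]=7 ≤ 11 → i=7, swap arr[7],arr[9] → [2, 5, 4, 9, 1, 3, 8, 7, 13, 12, 11]
final swap arr[8],arr[10] → [2, 5, 4, 9, 1, 3, 8, 7, 11, 12, 13]; return 8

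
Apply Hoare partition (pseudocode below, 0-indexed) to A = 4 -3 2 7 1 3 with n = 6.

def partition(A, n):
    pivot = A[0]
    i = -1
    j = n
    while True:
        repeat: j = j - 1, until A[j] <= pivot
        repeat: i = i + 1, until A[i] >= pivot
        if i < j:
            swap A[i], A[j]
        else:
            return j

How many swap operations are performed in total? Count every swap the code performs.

2

pivot = A[0] = 4; i = -1, j = 6
j→5 (A[5]=3≤4), i→0 (A[0]=4≥4); i<j, swap → 3 -3 2 7 1 4
j→4 (A[4]=1≤4), i→3 (A[3]=7≥4); i<j, swap → 3 -3 2 1 7 4
j→3, i→4; i≥j, return j=3. A = 3 -3 2 1 7 4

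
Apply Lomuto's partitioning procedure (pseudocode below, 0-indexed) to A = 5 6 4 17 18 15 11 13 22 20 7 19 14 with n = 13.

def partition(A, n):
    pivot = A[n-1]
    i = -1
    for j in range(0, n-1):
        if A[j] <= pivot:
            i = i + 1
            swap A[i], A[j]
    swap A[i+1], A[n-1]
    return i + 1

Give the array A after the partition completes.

5 6 4 11 13 7 14 18 22 20 15 19 17

pivot=14, i=-1
j=0: 5≤14, i=0, swap(0,0) ⇒ 5 6 4 17 18 15 11 13 22 20 7 19 14
j=1: 6≤14, i=1, swap(1,1) ⇒ 5 6 4 17 18 15 11 13 22 20 7 19 14
j=2: 4≤14, i=2, swap(2,2) ⇒ 5 6 4 17 18 15 11 13 22 20 7 19 14
j=3: 17>14, skip
j=4: 18>14, skip
j=5: 15>14, skip
j=6: 11≤14, i=3, swap(3,6) ⇒ 5 6 4 11 18 15 17 13 22 20 7 19 14
j=7: 13≤14, i=4, swap(4,7) ⇒ 5 6 4 11 13 15 17 18 22 20 7 19 14
j=8: 22>14, skip
j=9: 20>14, skip
j=10: 7≤14, i=5, swap(5,10) ⇒ 5 6 4 11 13 7 17 18 22 20 15 19 14
j=11: 19>14, skip
swap(6,12) ⇒ 5 6 4 11 13 7 14 18 22 20 15 19 17; return 6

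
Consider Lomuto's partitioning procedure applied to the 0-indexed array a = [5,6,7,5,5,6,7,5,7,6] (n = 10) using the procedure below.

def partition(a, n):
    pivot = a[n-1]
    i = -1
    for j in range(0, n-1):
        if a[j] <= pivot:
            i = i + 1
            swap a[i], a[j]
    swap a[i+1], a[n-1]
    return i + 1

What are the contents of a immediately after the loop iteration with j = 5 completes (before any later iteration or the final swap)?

[5,6,5,5,6,7,7,5,7,6]

pivot=6, i=-1
j=0: 5≤6, i=0, swap(0,0) ⇒ [5,6,7,5,5,6,7,5,7,6]
j=1: 6≤6, i=1, swap(1,1) ⇒ [5,6,7,5,5,6,7,5,7,6]
j=2: 7>6, skip
j=3: 5≤6, i=2, swap(2,3) ⇒ [5,6,5,7,5,6,7,5,7,6]
j=4: 5≤6, i=3, swap(3,4) ⇒ [5,6,5,5,7,6,7,5,7,6]
j=5: 6≤6, i=4, swap(4,5) ⇒ [5,6,5,5,6,7,7,5,7,6]
(after j=5) a = [5,6,5,5,6,7,7,5,7,6]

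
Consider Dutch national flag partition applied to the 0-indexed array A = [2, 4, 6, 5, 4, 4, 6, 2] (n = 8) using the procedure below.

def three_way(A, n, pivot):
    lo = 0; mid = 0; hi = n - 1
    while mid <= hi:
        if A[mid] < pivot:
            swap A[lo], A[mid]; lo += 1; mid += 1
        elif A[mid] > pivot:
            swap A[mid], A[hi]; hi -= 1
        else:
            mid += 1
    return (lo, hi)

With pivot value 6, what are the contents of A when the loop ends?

[2, 4, 5, 4, 4, 2, 6, 6]

lo=0 mid=0 hi=7
2<6: swap(0,0), lo=1 mid=1 ⇒ [2, 4, 6, 5, 4, 4, 6, 2]
4<6: swap(1,1), lo=2 mid=2 ⇒ [2, 4, 6, 5, 4, 4, 6, 2]
6=6: mid=3
5<6: swap(2,3), lo=3 mid=4 ⇒ [2, 4, 5, 6, 4, 4, 6, 2]
4<6: swap(3,4), lo=4 mid=5 ⇒ [2, 4, 5, 4, 6, 4, 6, 2]
4<6: swap(4,5), lo=5 mid=6 ⇒ [2, 4, 5, 4, 4, 6, 6, 2]
6=6: mid=7
2<6: swap(5,7), lo=6 mid=8 ⇒ [2, 4, 5, 4, 4, 2, 6, 6]
done. lo=6 hi=7; A=[2, 4, 5, 4, 4, 2, 6, 6]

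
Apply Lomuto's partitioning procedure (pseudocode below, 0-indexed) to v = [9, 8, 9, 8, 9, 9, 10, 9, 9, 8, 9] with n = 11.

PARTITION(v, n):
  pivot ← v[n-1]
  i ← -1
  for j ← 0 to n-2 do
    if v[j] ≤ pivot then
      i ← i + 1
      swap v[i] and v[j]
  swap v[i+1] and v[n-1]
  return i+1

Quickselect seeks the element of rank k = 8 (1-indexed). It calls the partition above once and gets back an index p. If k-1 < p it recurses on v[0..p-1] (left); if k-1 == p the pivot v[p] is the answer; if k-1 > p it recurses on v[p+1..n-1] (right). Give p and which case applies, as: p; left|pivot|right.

9; left

pivot=9, i=-1
j=0: 9≤9, i=0, swap(0,0) ⇒ [9, 8, 9, 8, 9, 9, 10, 9, 9, 8, 9]
j=1: 8≤9, i=1, swap(1,1) ⇒ [9, 8, 9, 8, 9, 9, 10, 9, 9, 8, 9]
j=2: 9≤9, i=2, swap(2,2) ⇒ [9, 8, 9, 8, 9, 9, 10, 9, 9, 8, 9]
j=3: 8≤9, i=3, swap(3,3) ⇒ [9, 8, 9, 8, 9, 9, 10, 9, 9, 8, 9]
j=4: 9≤9, i=4, swap(4,4) ⇒ [9, 8, 9, 8, 9, 9, 10, 9, 9, 8, 9]
j=5: 9≤9, i=5, swap(5,5) ⇒ [9, 8, 9, 8, 9, 9, 10, 9, 9, 8, 9]
j=6: 10>9, skip
j=7: 9≤9, i=6, swap(6,7) ⇒ [9, 8, 9, 8, 9, 9, 9, 10, 9, 8, 9]
j=8: 9≤9, i=7, swap(7,8) ⇒ [9, 8, 9, 8, 9, 9, 9, 9, 10, 8, 9]
j=9: 8≤9, i=8, swap(8,9) ⇒ [9, 8, 9, 8, 9, 9, 9, 9, 8, 10, 9]
swap(9,10) ⇒ [9, 8, 9, 8, 9, 9, 9, 9, 8, 9, 10]; return 9
p = 9; k-1 = 7 < 9 ⇒ left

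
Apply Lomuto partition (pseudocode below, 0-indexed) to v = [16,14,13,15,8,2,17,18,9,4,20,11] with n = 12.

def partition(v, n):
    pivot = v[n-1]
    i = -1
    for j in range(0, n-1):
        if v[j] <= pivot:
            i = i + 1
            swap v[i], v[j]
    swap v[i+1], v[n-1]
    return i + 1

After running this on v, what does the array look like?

[8,2,9,4,11,14,17,18,13,15,20,16]

pivot = v[11] = 11; i = -1
j=0: v[0]=16 > 11 → no swap
j=1: v[1]=14 > 11 → no swap
j=2: v[2]=13 > 11 → no swap
j=3: v[3]=15 > 11 → no swap
j=4: v[4]=8 ≤ 11 → i=0, swap v[0],v[4] → [8,14,13,15,16,2,17,18,9,4,20,11]
j=5: v[5]=2 ≤ 11 → i=1, swap v[1],v[5] → [8,2,13,15,16,14,17,18,9,4,20,11]
j=6: v[6]=17 > 11 → no swap
j=7: v[7]=18 > 11 → no swap
j=8: v[8]=9 ≤ 11 → i=2, swap v[2],v[8] → [8,2,9,15,16,14,17,18,13,4,20,11]
j=9: v[9]=4 ≤ 11 → i=3, swap v[3],v[9] → [8,2,9,4,16,14,17,18,13,15,20,11]
j=10: v[10]=20 > 11 → no swap
final swap v[4],v[11] → [8,2,9,4,11,14,17,18,13,15,20,16]; return 4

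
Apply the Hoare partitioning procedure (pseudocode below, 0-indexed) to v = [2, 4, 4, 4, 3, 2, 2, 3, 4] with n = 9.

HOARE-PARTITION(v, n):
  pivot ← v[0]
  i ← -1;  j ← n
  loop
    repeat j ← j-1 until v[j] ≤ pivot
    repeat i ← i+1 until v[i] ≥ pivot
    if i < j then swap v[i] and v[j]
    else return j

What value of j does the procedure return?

1

pivot=2
j stops at 6 (2), i stops at 0 (2); swap ⇒ [2, 4, 4, 4, 3, 2, 2, 3, 4]
j stops at 5 (2), i stops at 1 (4); swap ⇒ [2, 2, 4, 4, 3, 4, 2, 3, 4]
j stops at 1, i stops at 2; i≥j ⇒ return 1. v=[2, 2, 4, 4, 3, 4, 2, 3, 4]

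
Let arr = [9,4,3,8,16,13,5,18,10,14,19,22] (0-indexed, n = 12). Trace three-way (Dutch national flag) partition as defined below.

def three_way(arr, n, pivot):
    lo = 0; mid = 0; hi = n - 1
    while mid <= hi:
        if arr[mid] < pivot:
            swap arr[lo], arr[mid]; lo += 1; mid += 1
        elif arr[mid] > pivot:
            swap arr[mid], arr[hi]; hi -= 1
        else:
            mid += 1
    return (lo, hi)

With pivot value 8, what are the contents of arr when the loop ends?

lo=0 mid=0 hi=11
9>8: swap(0,11), hi=10 ⇒ [22,4,3,8,16,13,5,18,10,14,19,9]
22>8: swap(0,10), hi=9 ⇒ [19,4,3,8,16,13,5,18,10,14,22,9]
19>8: swap(0,9), hi=8 ⇒ [14,4,3,8,16,13,5,18,10,19,22,9]
14>8: swap(0,8), hi=7 ⇒ [10,4,3,8,16,13,5,18,14,19,22,9]
10>8: swap(0,7), hi=6 ⇒ [18,4,3,8,16,13,5,10,14,19,22,9]
18>8: swap(0,6), hi=5 ⇒ [5,4,3,8,16,13,18,10,14,19,22,9]
5<8: swap(0,0), lo=1 mid=1 ⇒ [5,4,3,8,16,13,18,10,14,19,22,9]
4<8: swap(1,1), lo=2 mid=2 ⇒ [5,4,3,8,16,13,18,10,14,19,22,9]
3<8: swap(2,2), lo=3 mid=3 ⇒ [5,4,3,8,16,13,18,10,14,19,22,9]
8=8: mid=4
16>8: swap(4,5), hi=4 ⇒ [5,4,3,8,13,16,18,10,14,19,22,9]
13>8: swap(4,4), hi=3 ⇒ [5,4,3,8,13,16,18,10,14,19,22,9]
done. lo=3 hi=3; arr=[5,4,3,8,13,16,18,10,14,19,22,9]

[5,4,3,8,13,16,18,10,14,19,22,9]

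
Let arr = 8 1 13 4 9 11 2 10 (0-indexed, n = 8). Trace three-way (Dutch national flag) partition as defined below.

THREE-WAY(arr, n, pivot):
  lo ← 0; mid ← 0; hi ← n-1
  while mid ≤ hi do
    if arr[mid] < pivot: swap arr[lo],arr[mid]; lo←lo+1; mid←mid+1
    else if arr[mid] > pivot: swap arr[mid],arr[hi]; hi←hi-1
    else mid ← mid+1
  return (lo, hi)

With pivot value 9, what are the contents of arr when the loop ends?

pivot = 9; lo=0, mid=0, hi=7
arr[mid]=8<9: swap arr[0],arr[0]; lo=1,mid=1 → 8 1 13 4 9 11 2 10
arr[mid]=1<9: swap arr[1],arr[1]; lo=2,mid=2 → 8 1 13 4 9 11 2 10
arr[mid]=13>9: swap arr[2],arr[7]; hi=6 → 8 1 10 4 9 11 2 13
arr[mid]=10>9: swap arr[2],arr[6]; hi=5 → 8 1 2 4 9 11 10 13
arr[mid]=2<9: swap arr[2],arr[2]; lo=3,mid=3 → 8 1 2 4 9 11 10 13
arr[mid]=4<9: swap arr[3],arr[3]; lo=4,mid=4 → 8 1 2 4 9 11 10 13
arr[mid]=9=9: mid=5
arr[mid]=11>9: swap arr[5],arr[5]; hi=4 → 8 1 2 4 9 11 10 13
end: lo=4, hi=4; arr = 8 1 2 4 9 11 10 13

8 1 2 4 9 11 10 13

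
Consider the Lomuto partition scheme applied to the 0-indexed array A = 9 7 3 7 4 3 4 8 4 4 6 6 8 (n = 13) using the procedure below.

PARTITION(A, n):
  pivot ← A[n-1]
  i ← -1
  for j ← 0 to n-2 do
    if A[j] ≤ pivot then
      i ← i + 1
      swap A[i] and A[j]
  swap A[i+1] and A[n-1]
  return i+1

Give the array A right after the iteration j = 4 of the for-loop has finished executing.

pivot = A[12] = 8; i = -1
j=0: A[0]=9 > 8 → no swap
j=1: A[1]=7 ≤ 8 → i=0, swap A[0],A[1] → 7 9 3 7 4 3 4 8 4 4 6 6 8
j=2: A[2]=3 ≤ 8 → i=1, swap A[1],A[2] → 7 3 9 7 4 3 4 8 4 4 6 6 8
j=3: A[3]=7 ≤ 8 → i=2, swap A[2],A[3] → 7 3 7 9 4 3 4 8 4 4 6 6 8
j=4: A[4]=4 ≤ 8 → i=3, swap A[3],A[4] → 7 3 7 4 9 3 4 8 4 4 6 6 8
(after j=4) A = 7 3 7 4 9 3 4 8 4 4 6 6 8

7 3 7 4 9 3 4 8 4 4 6 6 8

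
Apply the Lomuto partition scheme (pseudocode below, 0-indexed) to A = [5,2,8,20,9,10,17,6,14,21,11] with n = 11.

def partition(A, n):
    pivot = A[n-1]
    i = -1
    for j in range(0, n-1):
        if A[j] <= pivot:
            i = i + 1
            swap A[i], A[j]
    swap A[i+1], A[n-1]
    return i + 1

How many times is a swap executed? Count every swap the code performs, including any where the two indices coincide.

pivot = A[10] = 11; i = -1
j=0: A[0]=5 ≤ 11 → i=0, swap A[0],A[0] (no change) → [5,2,8,20,9,10,17,6,14,21,11]
j=1: A[1]=2 ≤ 11 → i=1, swap A[1],A[1] (no change) → [5,2,8,20,9,10,17,6,14,21,11]
j=2: A[2]=8 ≤ 11 → i=2, swap A[2],A[2] (no change) → [5,2,8,20,9,10,17,6,14,21,11]
j=3: A[3]=20 > 11 → no swap
j=4: A[4]=9 ≤ 11 → i=3, swap A[3],A[4] → [5,2,8,9,20,10,17,6,14,21,11]
j=5: A[5]=10 ≤ 11 → i=4, swap A[4],A[5] → [5,2,8,9,10,20,17,6,14,21,11]
j=6: A[6]=17 > 11 → no swap
j=7: A[7]=6 ≤ 11 → i=5, swap A[5],A[7] → [5,2,8,9,10,6,17,20,14,21,11]
j=8: A[8]=14 > 11 → no swap
j=9: A[9]=21 > 11 → no swap
final swap A[6],A[10] → [5,2,8,9,10,6,11,20,14,21,17]; return 6

7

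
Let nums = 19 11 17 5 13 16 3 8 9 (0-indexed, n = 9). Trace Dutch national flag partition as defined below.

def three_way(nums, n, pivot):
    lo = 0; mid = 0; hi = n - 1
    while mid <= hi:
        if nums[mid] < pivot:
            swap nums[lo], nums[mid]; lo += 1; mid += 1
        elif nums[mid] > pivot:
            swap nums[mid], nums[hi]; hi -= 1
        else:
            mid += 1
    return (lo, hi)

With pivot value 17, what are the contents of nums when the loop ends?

9 11 5 13 16 3 8 17 19

pivot = 17; lo=0, mid=0, hi=8
nums[mid]=19>17: swap nums[0],nums[8]; hi=7 → 9 11 17 5 13 16 3 8 19
nums[mid]=9<17: swap nums[0],nums[0]; lo=1,mid=1 → 9 11 17 5 13 16 3 8 19
nums[mid]=11<17: swap nums[1],nums[1]; lo=2,mid=2 → 9 11 17 5 13 16 3 8 19
nums[mid]=17=17: mid=3
nums[mid]=5<17: swap nums[2],nums[3]; lo=3,mid=4 → 9 11 5 17 13 16 3 8 19
nums[mid]=13<17: swap nums[3],nums[4]; lo=4,mid=5 → 9 11 5 13 17 16 3 8 19
nums[mid]=16<17: swap nums[4],nums[5]; lo=5,mid=6 → 9 11 5 13 16 17 3 8 19
nums[mid]=3<17: swap nums[5],nums[6]; lo=6,mid=7 → 9 11 5 13 16 3 17 8 19
nums[mid]=8<17: swap nums[6],nums[7]; lo=7,mid=8 → 9 11 5 13 16 3 8 17 19
end: lo=7, hi=7; nums = 9 11 5 13 16 3 8 17 19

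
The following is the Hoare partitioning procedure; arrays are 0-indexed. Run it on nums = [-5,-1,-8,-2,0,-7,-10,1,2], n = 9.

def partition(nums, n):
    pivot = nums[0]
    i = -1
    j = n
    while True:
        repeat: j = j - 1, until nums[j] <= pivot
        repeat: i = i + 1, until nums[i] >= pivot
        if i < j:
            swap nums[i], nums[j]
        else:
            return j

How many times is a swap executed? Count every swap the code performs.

pivot=-5
j stops at 6 (-10), i stops at 0 (-5); swap ⇒ [-10,-1,-8,-2,0,-7,-5,1,2]
j stops at 5 (-7), i stops at 1 (-1); swap ⇒ [-10,-7,-8,-2,0,-1,-5,1,2]
j stops at 2, i stops at 3; i≥j ⇒ return 2. nums=[-10,-7,-8,-2,0,-1,-5,1,2]

2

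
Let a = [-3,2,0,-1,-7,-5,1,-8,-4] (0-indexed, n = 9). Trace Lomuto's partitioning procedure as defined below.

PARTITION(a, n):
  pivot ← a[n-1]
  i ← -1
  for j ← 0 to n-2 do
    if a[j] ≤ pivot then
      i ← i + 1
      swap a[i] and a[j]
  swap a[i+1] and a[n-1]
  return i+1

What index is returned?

3

pivot = a[8] = -4; i = -1
j=0: a[0]=-3 > -4 → no swap
j=1: a[1]=2 > -4 → no swap
j=2: a[2]=0 > -4 → no swap
j=3: a[3]=-1 > -4 → no swap
j=4: a[4]=-7 ≤ -4 → i=0, swap a[0],a[4] → [-7,2,0,-1,-3,-5,1,-8,-4]
j=5: a[5]=-5 ≤ -4 → i=1, swap a[1],a[5] → [-7,-5,0,-1,-3,2,1,-8,-4]
j=6: a[6]=1 > -4 → no swap
j=7: a[7]=-8 ≤ -4 → i=2, swap a[2],a[7] → [-7,-5,-8,-1,-3,2,1,0,-4]
final swap a[3],a[8] → [-7,-5,-8,-4,-3,2,1,0,-1]; return 3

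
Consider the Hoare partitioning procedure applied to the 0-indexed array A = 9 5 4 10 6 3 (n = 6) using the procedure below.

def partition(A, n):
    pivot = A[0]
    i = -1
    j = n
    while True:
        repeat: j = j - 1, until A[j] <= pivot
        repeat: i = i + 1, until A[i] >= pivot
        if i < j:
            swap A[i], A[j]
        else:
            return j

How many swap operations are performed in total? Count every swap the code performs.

2

pivot = A[0] = 9; i = -1, j = 6
j→5 (A[5]=3≤9), i→0 (A[0]=9≥9); i<j, swap → 3 5 4 10 6 9
j→4 (A[4]=6≤9), i→3 (A[3]=10≥9); i<j, swap → 3 5 4 6 10 9
j→3, i→4; i≥j, return j=3. A = 3 5 4 6 10 9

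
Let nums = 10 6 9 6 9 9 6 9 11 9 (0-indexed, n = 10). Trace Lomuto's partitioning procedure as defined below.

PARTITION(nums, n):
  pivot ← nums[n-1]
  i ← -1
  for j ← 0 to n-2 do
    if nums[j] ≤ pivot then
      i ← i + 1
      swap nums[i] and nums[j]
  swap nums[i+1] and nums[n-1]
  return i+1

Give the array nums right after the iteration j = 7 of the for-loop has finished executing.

6 9 6 9 9 6 9 10 11 9

pivot=9, i=-1
j=0: 10>9, skip
j=1: 6≤9, i=0, swap(0,1) ⇒ 6 10 9 6 9 9 6 9 11 9
j=2: 9≤9, i=1, swap(1,2) ⇒ 6 9 10 6 9 9 6 9 11 9
j=3: 6≤9, i=2, swap(2,3) ⇒ 6 9 6 10 9 9 6 9 11 9
j=4: 9≤9, i=3, swap(3,4) ⇒ 6 9 6 9 10 9 6 9 11 9
j=5: 9≤9, i=4, swap(4,5) ⇒ 6 9 6 9 9 10 6 9 11 9
j=6: 6≤9, i=5, swap(5,6) ⇒ 6 9 6 9 9 6 10 9 11 9
j=7: 9≤9, i=6, swap(6,7) ⇒ 6 9 6 9 9 6 9 10 11 9
(after j=7) nums = 6 9 6 9 9 6 9 10 11 9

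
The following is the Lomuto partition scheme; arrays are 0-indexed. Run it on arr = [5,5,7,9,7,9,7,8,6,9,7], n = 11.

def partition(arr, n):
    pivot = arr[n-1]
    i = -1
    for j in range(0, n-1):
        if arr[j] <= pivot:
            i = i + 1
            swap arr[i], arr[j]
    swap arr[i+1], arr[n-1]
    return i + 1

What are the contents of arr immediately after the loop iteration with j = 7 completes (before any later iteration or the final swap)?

pivot = arr[10] = 7; i = -1
j=0: arr[0]=5 ≤ 7 → i=0, swap arr[0],arr[0] (no change) → [5,5,7,9,7,9,7,8,6,9,7]
j=1: arr[1]=5 ≤ 7 → i=1, swap arr[1],arr[1] (no change) → [5,5,7,9,7,9,7,8,6,9,7]
j=2: arr[2]=7 ≤ 7 → i=2, swap arr[2],arr[2] (no change) → [5,5,7,9,7,9,7,8,6,9,7]
j=3: arr[3]=9 > 7 → no swap
j=4: arr[4]=7 ≤ 7 → i=3, swap arr[3],arr[4] → [5,5,7,7,9,9,7,8,6,9,7]
j=5: arr[5]=9 > 7 → no swap
j=6: arr[6]=7 ≤ 7 → i=4, swap arr[4],arr[6] → [5,5,7,7,7,9,9,8,6,9,7]
j=7: arr[7]=8 > 7 → no swap
(after j=7) arr = [5,5,7,7,7,9,9,8,6,9,7]

[5,5,7,7,7,9,9,8,6,9,7]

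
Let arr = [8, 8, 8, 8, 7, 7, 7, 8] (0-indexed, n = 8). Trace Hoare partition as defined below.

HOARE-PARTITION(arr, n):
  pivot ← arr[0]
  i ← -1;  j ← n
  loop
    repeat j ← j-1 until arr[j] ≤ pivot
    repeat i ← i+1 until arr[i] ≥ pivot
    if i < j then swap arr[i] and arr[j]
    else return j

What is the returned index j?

3

pivot = arr[0] = 8; i = -1, j = 8
j→7 (arr[7]=8≤8), i→0 (arr[0]=8≥8); i<j, swap → [8, 8, 8, 8, 7, 7, 7, 8]
j→6 (arr[6]=7≤8), i→1 (arr[1]=8≥8); i<j, swap → [8, 7, 8, 8, 7, 7, 8, 8]
j→5 (arr[5]=7≤8), i→2 (arr[2]=8≥8); i<j, swap → [8, 7, 7, 8, 7, 8, 8, 8]
j→4 (arr[4]=7≤8), i→3 (arr[3]=8≥8); i<j, swap → [8, 7, 7, 7, 8, 8, 8, 8]
j→3, i→4; i≥j, return j=3. arr = [8, 7, 7, 7, 8, 8, 8, 8]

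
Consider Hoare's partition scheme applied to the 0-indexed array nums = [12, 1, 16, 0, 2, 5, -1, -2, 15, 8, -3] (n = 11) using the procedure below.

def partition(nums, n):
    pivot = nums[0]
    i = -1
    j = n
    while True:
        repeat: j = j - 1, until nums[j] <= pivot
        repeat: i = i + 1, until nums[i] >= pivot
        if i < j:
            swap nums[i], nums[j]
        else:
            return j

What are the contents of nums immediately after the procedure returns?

pivot = nums[0] = 12; i = -1, j = 11
j→10 (nums[10]=-3≤12), i→0 (nums[0]=12≥12); i<j, swap → [-3, 1, 16, 0, 2, 5, -1, -2, 15, 8, 12]
j→9 (nums[9]=8≤12), i→2 (nums[2]=16≥12); i<j, swap → [-3, 1, 8, 0, 2, 5, -1, -2, 15, 16, 12]
j→7, i→8; i≥j, return j=7. nums = [-3, 1, 8, 0, 2, 5, -1, -2, 15, 16, 12]

[-3, 1, 8, 0, 2, 5, -1, -2, 15, 16, 12]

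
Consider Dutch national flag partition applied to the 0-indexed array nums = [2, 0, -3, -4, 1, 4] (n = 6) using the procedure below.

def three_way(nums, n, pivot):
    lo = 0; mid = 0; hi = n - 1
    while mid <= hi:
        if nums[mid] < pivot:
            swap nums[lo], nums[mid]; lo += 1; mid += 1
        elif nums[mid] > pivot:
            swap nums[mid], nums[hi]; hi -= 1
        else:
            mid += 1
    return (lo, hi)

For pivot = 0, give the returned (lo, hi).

(2, 2)

pivot = 0; lo=0, mid=0, hi=5
nums[mid]=2>0: swap nums[0],nums[5]; hi=4 → [4, 0, -3, -4, 1, 2]
nums[mid]=4>0: swap nums[0],nums[4]; hi=3 → [1, 0, -3, -4, 4, 2]
nums[mid]=1>0: swap nums[0],nums[3]; hi=2 → [-4, 0, -3, 1, 4, 2]
nums[mid]=-4<0: swap nums[0],nums[0]; lo=1,mid=1 → [-4, 0, -3, 1, 4, 2]
nums[mid]=0=0: mid=2
nums[mid]=-3<0: swap nums[1],nums[2]; lo=2,mid=3 → [-4, -3, 0, 1, 4, 2]
end: lo=2, hi=2; nums = [-4, -3, 0, 1, 4, 2]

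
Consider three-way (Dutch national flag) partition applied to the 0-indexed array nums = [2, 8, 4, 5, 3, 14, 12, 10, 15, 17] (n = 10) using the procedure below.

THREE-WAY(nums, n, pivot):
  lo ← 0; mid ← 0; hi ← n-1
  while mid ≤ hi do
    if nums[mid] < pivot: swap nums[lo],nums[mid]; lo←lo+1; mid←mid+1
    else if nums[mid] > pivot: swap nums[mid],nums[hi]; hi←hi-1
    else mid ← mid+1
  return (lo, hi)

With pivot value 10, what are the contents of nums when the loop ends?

[2, 8, 4, 5, 3, 10, 12, 15, 17, 14]

pivot = 10; lo=0, mid=0, hi=9
nums[mid]=2<10: swap nums[0],nums[0]; lo=1,mid=1 → [2, 8, 4, 5, 3, 14, 12, 10, 15, 17]
nums[mid]=8<10: swap nums[1],nums[1]; lo=2,mid=2 → [2, 8, 4, 5, 3, 14, 12, 10, 15, 17]
nums[mid]=4<10: swap nums[2],nums[2]; lo=3,mid=3 → [2, 8, 4, 5, 3, 14, 12, 10, 15, 17]
nums[mid]=5<10: swap nums[3],nums[3]; lo=4,mid=4 → [2, 8, 4, 5, 3, 14, 12, 10, 15, 17]
nums[mid]=3<10: swap nums[4],nums[4]; lo=5,mid=5 → [2, 8, 4, 5, 3, 14, 12, 10, 15, 17]
nums[mid]=14>10: swap nums[5],nums[9]; hi=8 → [2, 8, 4, 5, 3, 17, 12, 10, 15, 14]
nums[mid]=17>10: swap nums[5],nums[8]; hi=7 → [2, 8, 4, 5, 3, 15, 12, 10, 17, 14]
nums[mid]=15>10: swap nums[5],nums[7]; hi=6 → [2, 8, 4, 5, 3, 10, 12, 15, 17, 14]
nums[mid]=10=10: mid=6
nums[mid]=12>10: swap nums[6],nums[6]; hi=5 → [2, 8, 4, 5, 3, 10, 12, 15, 17, 14]
end: lo=5, hi=5; nums = [2, 8, 4, 5, 3, 10, 12, 15, 17, 14]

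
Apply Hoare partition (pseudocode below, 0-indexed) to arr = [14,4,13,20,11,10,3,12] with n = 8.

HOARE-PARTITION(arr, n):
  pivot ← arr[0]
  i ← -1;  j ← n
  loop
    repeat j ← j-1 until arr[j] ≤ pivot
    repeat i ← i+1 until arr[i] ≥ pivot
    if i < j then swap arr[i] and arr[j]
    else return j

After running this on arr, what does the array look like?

[12,4,13,3,11,10,20,14]

pivot = arr[0] = 14; i = -1, j = 8
j→7 (arr[7]=12≤14), i→0 (arr[0]=14≥14); i<j, swap → [12,4,13,20,11,10,3,14]
j→6 (arr[6]=3≤14), i→3 (arr[3]=20≥14); i<j, swap → [12,4,13,3,11,10,20,14]
j→5, i→6; i≥j, return j=5. arr = [12,4,13,3,11,10,20,14]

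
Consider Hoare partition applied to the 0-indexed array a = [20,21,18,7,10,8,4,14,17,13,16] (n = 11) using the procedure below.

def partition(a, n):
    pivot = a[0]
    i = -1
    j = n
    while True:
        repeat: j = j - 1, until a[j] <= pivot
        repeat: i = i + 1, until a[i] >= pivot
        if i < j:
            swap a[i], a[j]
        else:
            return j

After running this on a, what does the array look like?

[16,13,18,7,10,8,4,14,17,21,20]

pivot = a[0] = 20; i = -1, j = 11
j→10 (a[10]=16≤20), i→0 (a[0]=20≥20); i<j, swap → [16,21,18,7,10,8,4,14,17,13,20]
j→9 (a[9]=13≤20), i→1 (a[1]=21≥20); i<j, swap → [16,13,18,7,10,8,4,14,17,21,20]
j→8, i→9; i≥j, return j=8. a = [16,13,18,7,10,8,4,14,17,21,20]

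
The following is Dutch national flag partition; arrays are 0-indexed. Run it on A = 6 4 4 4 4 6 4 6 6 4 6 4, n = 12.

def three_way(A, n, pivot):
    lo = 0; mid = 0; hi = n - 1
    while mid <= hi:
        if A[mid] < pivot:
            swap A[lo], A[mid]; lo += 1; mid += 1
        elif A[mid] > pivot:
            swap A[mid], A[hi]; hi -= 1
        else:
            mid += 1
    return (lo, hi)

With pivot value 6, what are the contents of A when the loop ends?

pivot = 6; lo=0, mid=0, hi=11
A[mid]=6=6: mid=1
A[mid]=4<6: swap A[0],A[1]; lo=1,mid=2 → 4 6 4 4 4 6 4 6 6 4 6 4
A[mid]=4<6: swap A[1],A[2]; lo=2,mid=3 → 4 4 6 4 4 6 4 6 6 4 6 4
A[mid]=4<6: swap A[2],A[3]; lo=3,mid=4 → 4 4 4 6 4 6 4 6 6 4 6 4
A[mid]=4<6: swap A[3],A[4]; lo=4,mid=5 → 4 4 4 4 6 6 4 6 6 4 6 4
A[mid]=6=6: mid=6
A[mid]=4<6: swap A[4],A[6]; lo=5,mid=7 → 4 4 4 4 4 6 6 6 6 4 6 4
A[mid]=6=6: mid=8
A[mid]=6=6: mid=9
A[mid]=4<6: swap A[5],A[9]; lo=6,mid=10 → 4 4 4 4 4 4 6 6 6 6 6 4
A[mid]=6=6: mid=11
A[mid]=4<6: swap A[6],A[11]; lo=7,mid=12 → 4 4 4 4 4 4 4 6 6 6 6 6
end: lo=7, hi=11; A = 4 4 4 4 4 4 4 6 6 6 6 6

4 4 4 4 4 4 4 6 6 6 6 6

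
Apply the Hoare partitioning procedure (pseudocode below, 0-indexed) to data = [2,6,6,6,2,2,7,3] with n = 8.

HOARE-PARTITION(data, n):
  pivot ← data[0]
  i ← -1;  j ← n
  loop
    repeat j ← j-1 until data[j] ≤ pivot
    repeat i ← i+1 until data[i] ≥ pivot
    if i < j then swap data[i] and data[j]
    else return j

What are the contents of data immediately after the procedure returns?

pivot = data[0] = 2; i = -1, j = 8
j→5 (data[5]=2≤2), i→0 (data[0]=2≥2); i<j, swap → [2,6,6,6,2,2,7,3]
j→4 (data[4]=2≤2), i→1 (data[1]=6≥2); i<j, swap → [2,2,6,6,6,2,7,3]
j→1, i→2; i≥j, return j=1. data = [2,2,6,6,6,2,7,3]

[2,2,6,6,6,2,7,3]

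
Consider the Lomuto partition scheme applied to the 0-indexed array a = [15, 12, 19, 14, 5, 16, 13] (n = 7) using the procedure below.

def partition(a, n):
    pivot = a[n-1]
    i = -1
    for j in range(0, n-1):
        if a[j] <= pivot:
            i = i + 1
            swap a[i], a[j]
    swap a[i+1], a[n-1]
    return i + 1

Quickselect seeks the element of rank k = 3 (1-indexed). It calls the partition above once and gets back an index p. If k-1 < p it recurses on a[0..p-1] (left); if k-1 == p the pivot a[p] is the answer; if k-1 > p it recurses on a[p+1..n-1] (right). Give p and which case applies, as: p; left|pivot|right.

pivot=13, i=-1
j=0: 15>13, skip
j=1: 12≤13, i=0, swap(0,1) ⇒ [12, 15, 19, 14, 5, 16, 13]
j=2: 19>13, skip
j=3: 14>13, skip
j=4: 5≤13, i=1, swap(1,4) ⇒ [12, 5, 19, 14, 15, 16, 13]
j=5: 16>13, skip
swap(2,6) ⇒ [12, 5, 13, 14, 15, 16, 19]; return 2
p = 2; k-1 = 2 == 2 ⇒ pivot

2; pivot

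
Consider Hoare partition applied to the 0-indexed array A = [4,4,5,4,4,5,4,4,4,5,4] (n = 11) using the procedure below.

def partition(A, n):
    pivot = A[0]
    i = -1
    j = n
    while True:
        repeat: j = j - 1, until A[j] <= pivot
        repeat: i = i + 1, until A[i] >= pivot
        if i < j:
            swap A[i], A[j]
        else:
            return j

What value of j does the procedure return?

pivot = A[0] = 4; i = -1, j = 11
j→10 (A[10]=4≤4), i→0 (A[0]=4≥4); i<j, swap → [4,4,5,4,4,5,4,4,4,5,4]
j→8 (A[8]=4≤4), i→1 (A[1]=4≥4); i<j, swap → [4,4,5,4,4,5,4,4,4,5,4]
j→7 (A[7]=4≤4), i→2 (A[2]=5≥4); i<j, swap → [4,4,4,4,4,5,4,5,4,5,4]
j→6 (A[6]=4≤4), i→3 (A[3]=4≥4); i<j, swap → [4,4,4,4,4,5,4,5,4,5,4]
j→4, i→4; i≥j, return j=4. A = [4,4,4,4,4,5,4,5,4,5,4]

4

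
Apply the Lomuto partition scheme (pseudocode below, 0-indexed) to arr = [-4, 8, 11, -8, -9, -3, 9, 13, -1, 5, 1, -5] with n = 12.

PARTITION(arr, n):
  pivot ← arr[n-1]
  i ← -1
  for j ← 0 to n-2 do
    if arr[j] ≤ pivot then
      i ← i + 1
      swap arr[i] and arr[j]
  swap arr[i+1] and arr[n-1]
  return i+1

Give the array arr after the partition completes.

[-8, -9, -5, -4, 8, -3, 9, 13, -1, 5, 1, 11]

pivot = arr[11] = -5; i = -1
j=0: arr[0]=-4 > -5 → no swap
j=1: arr[1]=8 > -5 → no swap
j=2: arr[2]=11 > -5 → no swap
j=3: arr[3]=-8 ≤ -5 → i=0, swap arr[0],arr[3] → [-8, 8, 11, -4, -9, -3, 9, 13, -1, 5, 1, -5]
j=4: arr[4]=-9 ≤ -5 → i=1, swap arr[1],arr[4] → [-8, -9, 11, -4, 8, -3, 9, 13, -1, 5, 1, -5]
j=5: arr[5]=-3 > -5 → no swap
j=6: arr[6]=9 > -5 → no swap
j=7: arr[7]=13 > -5 → no swap
j=8: arr[8]=-1 > -5 → no swap
j=9: arr[9]=5 > -5 → no swap
j=10: arr[10]=1 > -5 → no swap
final swap arr[2],arr[11] → [-8, -9, -5, -4, 8, -3, 9, 13, -1, 5, 1, 11]; return 2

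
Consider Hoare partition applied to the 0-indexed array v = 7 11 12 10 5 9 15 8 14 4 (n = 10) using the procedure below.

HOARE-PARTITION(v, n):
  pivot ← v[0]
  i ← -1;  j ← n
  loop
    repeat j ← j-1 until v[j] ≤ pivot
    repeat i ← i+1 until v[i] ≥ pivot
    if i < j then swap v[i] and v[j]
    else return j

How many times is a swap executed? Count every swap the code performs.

2

pivot = v[0] = 7; i = -1, j = 10
j→9 (v[9]=4≤7), i→0 (v[0]=7≥7); i<j, swap → 4 11 12 10 5 9 15 8 14 7
j→4 (v[4]=5≤7), i→1 (v[1]=11≥7); i<j, swap → 4 5 12 10 11 9 15 8 14 7
j→1, i→2; i≥j, return j=1. v = 4 5 12 10 11 9 15 8 14 7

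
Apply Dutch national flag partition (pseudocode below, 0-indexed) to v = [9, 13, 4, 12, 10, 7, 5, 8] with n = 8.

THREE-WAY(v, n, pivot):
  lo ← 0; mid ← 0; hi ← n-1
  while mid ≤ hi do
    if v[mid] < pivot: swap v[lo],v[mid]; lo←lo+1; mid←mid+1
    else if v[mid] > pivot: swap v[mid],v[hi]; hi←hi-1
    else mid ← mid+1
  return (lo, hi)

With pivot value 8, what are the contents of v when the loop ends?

pivot = 8; lo=0, mid=0, hi=7
v[mid]=9>8: swap v[0],v[7]; hi=6 → [8, 13, 4, 12, 10, 7, 5, 9]
v[mid]=8=8: mid=1
v[mid]=13>8: swap v[1],v[6]; hi=5 → [8, 5, 4, 12, 10, 7, 13, 9]
v[mid]=5<8: swap v[0],v[1]; lo=1,mid=2 → [5, 8, 4, 12, 10, 7, 13, 9]
v[mid]=4<8: swap v[1],v[2]; lo=2,mid=3 → [5, 4, 8, 12, 10, 7, 13, 9]
v[mid]=12>8: swap v[3],v[5]; hi=4 → [5, 4, 8, 7, 10, 12, 13, 9]
v[mid]=7<8: swap v[2],v[3]; lo=3,mid=4 → [5, 4, 7, 8, 10, 12, 13, 9]
v[mid]=10>8: swap v[4],v[4]; hi=3 → [5, 4, 7, 8, 10, 12, 13, 9]
end: lo=3, hi=3; v = [5, 4, 7, 8, 10, 12, 13, 9]

[5, 4, 7, 8, 10, 12, 13, 9]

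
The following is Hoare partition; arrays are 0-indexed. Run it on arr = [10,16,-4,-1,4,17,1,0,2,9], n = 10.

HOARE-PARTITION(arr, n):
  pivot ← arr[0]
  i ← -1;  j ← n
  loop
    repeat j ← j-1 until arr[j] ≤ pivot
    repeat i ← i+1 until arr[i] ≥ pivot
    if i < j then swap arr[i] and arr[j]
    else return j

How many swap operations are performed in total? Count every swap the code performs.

3

pivot=10
j stops at 9 (9), i stops at 0 (10); swap ⇒ [9,16,-4,-1,4,17,1,0,2,10]
j stops at 8 (2), i stops at 1 (16); swap ⇒ [9,2,-4,-1,4,17,1,0,16,10]
j stops at 7 (0), i stops at 5 (17); swap ⇒ [9,2,-4,-1,4,0,1,17,16,10]
j stops at 6, i stops at 7; i≥j ⇒ return 6. arr=[9,2,-4,-1,4,0,1,17,16,10]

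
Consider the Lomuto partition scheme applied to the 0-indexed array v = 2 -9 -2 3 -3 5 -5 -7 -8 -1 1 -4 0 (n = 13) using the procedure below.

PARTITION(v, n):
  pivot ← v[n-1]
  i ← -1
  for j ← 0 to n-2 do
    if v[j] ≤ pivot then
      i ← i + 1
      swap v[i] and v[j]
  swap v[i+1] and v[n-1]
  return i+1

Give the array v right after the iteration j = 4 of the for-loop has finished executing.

-9 -2 -3 3 2 5 -5 -7 -8 -1 1 -4 0

pivot = v[12] = 0; i = -1
j=0: v[0]=2 > 0 → no swap
j=1: v[1]=-9 ≤ 0 → i=0, swap v[0],v[1] → -9 2 -2 3 -3 5 -5 -7 -8 -1 1 -4 0
j=2: v[2]=-2 ≤ 0 → i=1, swap v[1],v[2] → -9 -2 2 3 -3 5 -5 -7 -8 -1 1 -4 0
j=3: v[3]=3 > 0 → no swap
j=4: v[4]=-3 ≤ 0 → i=2, swap v[2],v[4] → -9 -2 -3 3 2 5 -5 -7 -8 -1 1 -4 0
(after j=4) v = -9 -2 -3 3 2 5 -5 -7 -8 -1 1 -4 0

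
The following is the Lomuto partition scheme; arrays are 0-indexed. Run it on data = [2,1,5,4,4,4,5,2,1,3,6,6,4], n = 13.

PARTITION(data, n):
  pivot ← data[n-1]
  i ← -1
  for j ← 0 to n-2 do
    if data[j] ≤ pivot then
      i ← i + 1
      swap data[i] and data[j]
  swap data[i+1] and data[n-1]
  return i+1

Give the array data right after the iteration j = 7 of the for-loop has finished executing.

[2,1,4,4,4,2,5,5,1,3,6,6,4]

pivot=4, i=-1
j=0: 2≤4, i=0, swap(0,0) ⇒ [2,1,5,4,4,4,5,2,1,3,6,6,4]
j=1: 1≤4, i=1, swap(1,1) ⇒ [2,1,5,4,4,4,5,2,1,3,6,6,4]
j=2: 5>4, skip
j=3: 4≤4, i=2, swap(2,3) ⇒ [2,1,4,5,4,4,5,2,1,3,6,6,4]
j=4: 4≤4, i=3, swap(3,4) ⇒ [2,1,4,4,5,4,5,2,1,3,6,6,4]
j=5: 4≤4, i=4, swap(4,5) ⇒ [2,1,4,4,4,5,5,2,1,3,6,6,4]
j=6: 5>4, skip
j=7: 2≤4, i=5, swap(5,7) ⇒ [2,1,4,4,4,2,5,5,1,3,6,6,4]
(after j=7) data = [2,1,4,4,4,2,5,5,1,3,6,6,4]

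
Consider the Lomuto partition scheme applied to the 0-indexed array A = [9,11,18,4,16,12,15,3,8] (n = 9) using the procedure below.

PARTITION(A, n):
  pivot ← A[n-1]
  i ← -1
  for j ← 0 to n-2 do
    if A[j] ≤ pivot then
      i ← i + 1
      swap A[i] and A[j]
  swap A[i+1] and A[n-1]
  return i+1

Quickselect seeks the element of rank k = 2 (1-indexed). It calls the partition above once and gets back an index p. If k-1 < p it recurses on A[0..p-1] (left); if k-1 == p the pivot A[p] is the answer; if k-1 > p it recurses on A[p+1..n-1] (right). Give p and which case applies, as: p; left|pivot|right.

pivot = A[8] = 8; i = -1
j=0: A[0]=9 > 8 → no swap
j=1: A[1]=11 > 8 → no swap
j=2: A[2]=18 > 8 → no swap
j=3: A[3]=4 ≤ 8 → i=0, swap A[0],A[3] → [4,11,18,9,16,12,15,3,8]
j=4: A[4]=16 > 8 → no swap
j=5: A[5]=12 > 8 → no swap
j=6: A[6]=15 > 8 → no swap
j=7: A[7]=3 ≤ 8 → i=1, swap A[1],A[7] → [4,3,18,9,16,12,15,11,8]
final swap A[2],A[8] → [4,3,8,9,16,12,15,11,18]; return 2
p = 2; k-1 = 1 < 2 ⇒ left

2; left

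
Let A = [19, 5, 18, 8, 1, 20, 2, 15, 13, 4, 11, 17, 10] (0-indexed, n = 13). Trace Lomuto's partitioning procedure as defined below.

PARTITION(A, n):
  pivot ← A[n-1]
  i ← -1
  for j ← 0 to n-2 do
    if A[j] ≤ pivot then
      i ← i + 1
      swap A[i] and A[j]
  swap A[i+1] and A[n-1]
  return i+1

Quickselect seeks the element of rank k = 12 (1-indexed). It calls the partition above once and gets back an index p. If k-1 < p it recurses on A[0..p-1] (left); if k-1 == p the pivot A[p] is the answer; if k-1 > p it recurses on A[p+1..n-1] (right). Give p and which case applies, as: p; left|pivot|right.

5; right

pivot = A[12] = 10; i = -1
j=0: A[0]=19 > 10 → no swap
j=1: A[1]=5 ≤ 10 → i=0, swap A[0],A[1] → [5, 19, 18, 8, 1, 20, 2, 15, 13, 4, 11, 17, 10]
j=2: A[2]=18 > 10 → no swap
j=3: A[3]=8 ≤ 10 → i=1, swap A[1],A[3] → [5, 8, 18, 19, 1, 20, 2, 15, 13, 4, 11, 17, 10]
j=4: A[4]=1 ≤ 10 → i=2, swap A[2],A[4] → [5, 8, 1, 19, 18, 20, 2, 15, 13, 4, 11, 17, 10]
j=5: A[5]=20 > 10 → no swap
j=6: A[6]=2 ≤ 10 → i=3, swap A[3],A[6] → [5, 8, 1, 2, 18, 20, 19, 15, 13, 4, 11, 17, 10]
j=7: A[7]=15 > 10 → no swap
j=8: A[8]=13 > 10 → no swap
j=9: A[9]=4 ≤ 10 → i=4, swap A[4],A[9] → [5, 8, 1, 2, 4, 20, 19, 15, 13, 18, 11, 17, 10]
j=10: A[10]=11 > 10 → no swap
j=11: A[11]=17 > 10 → no swap
final swap A[5],A[12] → [5, 8, 1, 2, 4, 10, 19, 15, 13, 18, 11, 17, 20]; return 5
p = 5; k-1 = 11 > 5 ⇒ right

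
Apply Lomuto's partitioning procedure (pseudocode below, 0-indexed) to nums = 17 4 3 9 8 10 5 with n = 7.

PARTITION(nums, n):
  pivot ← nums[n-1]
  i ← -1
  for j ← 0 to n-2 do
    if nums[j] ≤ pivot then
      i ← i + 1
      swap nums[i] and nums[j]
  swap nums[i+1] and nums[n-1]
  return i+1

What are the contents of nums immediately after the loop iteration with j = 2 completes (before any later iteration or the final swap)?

4 3 17 9 8 10 5

pivot = nums[6] = 5; i = -1
j=0: nums[0]=17 > 5 → no swap
j=1: nums[1]=4 ≤ 5 → i=0, swap nums[0],nums[1] → 4 17 3 9 8 10 5
j=2: nums[2]=3 ≤ 5 → i=1, swap nums[1],nums[2] → 4 3 17 9 8 10 5
(after j=2) nums = 4 3 17 9 8 10 5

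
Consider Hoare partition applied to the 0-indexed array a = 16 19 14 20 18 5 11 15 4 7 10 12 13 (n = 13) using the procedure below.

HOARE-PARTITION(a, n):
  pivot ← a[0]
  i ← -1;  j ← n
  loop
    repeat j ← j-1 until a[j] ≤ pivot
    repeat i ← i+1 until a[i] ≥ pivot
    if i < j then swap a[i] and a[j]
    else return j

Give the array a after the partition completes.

pivot=16
j stops at 12 (13), i stops at 0 (16); swap ⇒ 13 19 14 20 18 5 11 15 4 7 10 12 16
j stops at 11 (12), i stops at 1 (19); swap ⇒ 13 12 14 20 18 5 11 15 4 7 10 19 16
j stops at 10 (10), i stops at 3 (20); swap ⇒ 13 12 14 10 18 5 11 15 4 7 20 19 16
j stops at 9 (7), i stops at 4 (18); swap ⇒ 13 12 14 10 7 5 11 15 4 18 20 19 16
j stops at 8, i stops at 9; i≥j ⇒ return 8. a=13 12 14 10 7 5 11 15 4 18 20 19 16

13 12 14 10 7 5 11 15 4 18 20 19 16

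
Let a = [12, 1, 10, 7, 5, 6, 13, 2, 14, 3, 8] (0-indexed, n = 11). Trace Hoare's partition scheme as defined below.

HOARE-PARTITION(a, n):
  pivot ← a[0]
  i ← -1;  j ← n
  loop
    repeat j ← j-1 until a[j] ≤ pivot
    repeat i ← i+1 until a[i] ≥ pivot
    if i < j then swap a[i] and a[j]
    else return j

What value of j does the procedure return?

7

pivot=12
j stops at 10 (8), i stops at 0 (12); swap ⇒ [8, 1, 10, 7, 5, 6, 13, 2, 14, 3, 12]
j stops at 9 (3), i stops at 6 (13); swap ⇒ [8, 1, 10, 7, 5, 6, 3, 2, 14, 13, 12]
j stops at 7, i stops at 8; i≥j ⇒ return 7. a=[8, 1, 10, 7, 5, 6, 3, 2, 14, 13, 12]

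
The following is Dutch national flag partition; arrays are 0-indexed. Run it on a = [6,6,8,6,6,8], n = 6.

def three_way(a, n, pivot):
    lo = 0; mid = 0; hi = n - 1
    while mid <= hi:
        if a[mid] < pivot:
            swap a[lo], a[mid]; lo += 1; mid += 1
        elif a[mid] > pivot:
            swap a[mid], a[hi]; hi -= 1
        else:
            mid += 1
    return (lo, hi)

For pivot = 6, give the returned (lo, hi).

pivot = 6; lo=0, mid=0, hi=5
a[mid]=6=6: mid=1
a[mid]=6=6: mid=2
a[mid]=8>6: swap a[2],a[5]; hi=4 → [6,6,8,6,6,8]
a[mid]=8>6: swap a[2],a[4]; hi=3 → [6,6,6,6,8,8]
a[mid]=6=6: mid=3
a[mid]=6=6: mid=4
end: lo=0, hi=3; a = [6,6,6,6,8,8]

(0, 3)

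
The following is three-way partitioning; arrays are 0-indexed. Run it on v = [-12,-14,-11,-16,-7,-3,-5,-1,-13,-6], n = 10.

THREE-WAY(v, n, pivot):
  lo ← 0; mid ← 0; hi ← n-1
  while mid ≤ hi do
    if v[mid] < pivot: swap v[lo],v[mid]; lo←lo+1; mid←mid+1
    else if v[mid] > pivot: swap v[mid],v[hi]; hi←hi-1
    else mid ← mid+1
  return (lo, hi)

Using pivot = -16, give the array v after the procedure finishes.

lo=0 mid=0 hi=9
-12>-16: swap(0,9), hi=8 ⇒ [-6,-14,-11,-16,-7,-3,-5,-1,-13,-12]
-6>-16: swap(0,8), hi=7 ⇒ [-13,-14,-11,-16,-7,-3,-5,-1,-6,-12]
-13>-16: swap(0,7), hi=6 ⇒ [-1,-14,-11,-16,-7,-3,-5,-13,-6,-12]
-1>-16: swap(0,6), hi=5 ⇒ [-5,-14,-11,-16,-7,-3,-1,-13,-6,-12]
-5>-16: swap(0,5), hi=4 ⇒ [-3,-14,-11,-16,-7,-5,-1,-13,-6,-12]
-3>-16: swap(0,4), hi=3 ⇒ [-7,-14,-11,-16,-3,-5,-1,-13,-6,-12]
-7>-16: swap(0,3), hi=2 ⇒ [-16,-14,-11,-7,-3,-5,-1,-13,-6,-12]
-16=-16: mid=1
-14>-16: swap(1,2), hi=1 ⇒ [-16,-11,-14,-7,-3,-5,-1,-13,-6,-12]
-11>-16: swap(1,1), hi=0 ⇒ [-16,-11,-14,-7,-3,-5,-1,-13,-6,-12]
done. lo=0 hi=0; v=[-16,-11,-14,-7,-3,-5,-1,-13,-6,-12]

[-16,-11,-14,-7,-3,-5,-1,-13,-6,-12]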